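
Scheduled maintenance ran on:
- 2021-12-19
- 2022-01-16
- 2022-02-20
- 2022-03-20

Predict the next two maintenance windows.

Gaps: 28, 35, 28 days — a mix of 28 and 35. Every date is a Sunday.
Each is the 3rd Sunday of its month.
April 2022 — 3rd Sunday is 2022-04-17.
3rd Sunday of May 2022: 2022-05-15.

2022-04-17, 2022-05-15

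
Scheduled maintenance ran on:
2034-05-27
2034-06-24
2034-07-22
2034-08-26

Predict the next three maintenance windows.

2034-09-23, 2034-10-28, 2034-11-25

All dates are Saturdays, 28, 28, 35 days apart.
Specifically, the 4th Saturday of each month.
September 2034 — 4th Saturday is 2034-09-23.
October 2034 — 4th Saturday is 2034-10-28.
4th Saturday of November 2034: 2034-11-25.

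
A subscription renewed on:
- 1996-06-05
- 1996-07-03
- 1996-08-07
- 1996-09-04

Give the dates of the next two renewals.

1996-10-02, 1996-11-06

Gaps: 28, 35, 28 days — a mix of 28 and 35. Every date is a Wednesday.
Each is the 1st Wednesday of its month.
1st Wednesday of October 1996: 1996-10-02.
1st Wednesday of November 1996: 1996-11-06.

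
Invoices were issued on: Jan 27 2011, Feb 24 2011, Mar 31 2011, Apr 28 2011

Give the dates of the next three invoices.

May 26 2011, Jun 30 2011, Jul 28 2011

Every date is a Thursday; gaps 28, 35, 28 days.
Each is the last Thursday of its month (at least one falls on the 29th or later, ruling out '4th Thursday').
May 2011 ends with Thursday May 26 2011.
June 2011 ends with Thursday Jun 30 2011.
July 2011 ends with Thursday Jul 28 2011.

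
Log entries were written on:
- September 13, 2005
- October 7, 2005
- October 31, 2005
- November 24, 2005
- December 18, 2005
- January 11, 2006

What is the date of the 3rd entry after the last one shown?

Every event comes 24 days after the last (24, 24, 24, 24, 24).
January 11, 2006 + 24 days = February 4, 2006.
February 4, 2006 + 24 days = February 28, 2006.
February 28, 2006 + 24 days = March 24, 2006.

March 24, 2006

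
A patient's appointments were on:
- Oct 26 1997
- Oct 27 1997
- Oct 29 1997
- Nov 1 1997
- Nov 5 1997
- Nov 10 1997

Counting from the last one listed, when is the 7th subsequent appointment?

The spacing grows by 1 each time: 1, 2, 3, 4, 5 days.
Next gap: 6 days. Nov 10 1997 + 6 days = Nov 16 1997.
Next gap: 7 days. Nov 16 1997 + 7 days = Nov 23 1997.
Next gap: 8 days. Nov 23 1997 + 8 days = Dec 1 1997.
Next gap: 9 days. Dec 1 1997 + 9 days = Dec 10 1997.
Next gap: 10 days. Dec 10 1997 + 10 days = Dec 20 1997.
Next gap: 11 days. Dec 20 1997 + 11 days = Dec 31 1997.
Next gap: 12 days. Dec 31 1997 + 12 days = Jan 12 1998.

Jan 12 1998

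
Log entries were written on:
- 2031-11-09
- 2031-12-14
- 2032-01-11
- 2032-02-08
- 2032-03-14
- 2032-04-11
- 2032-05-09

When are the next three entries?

All dates are Sundays, 35, 28, 28, 35, 28, 28 days apart.
Specifically, the 2nd Sunday of each month.
June 2032 — 2nd Sunday is 2032-06-13.
July 2032 — 2nd Sunday is 2032-07-11.
2nd Sunday of August 2032: 2032-08-08.

2032-06-13, 2032-07-11, 2032-08-08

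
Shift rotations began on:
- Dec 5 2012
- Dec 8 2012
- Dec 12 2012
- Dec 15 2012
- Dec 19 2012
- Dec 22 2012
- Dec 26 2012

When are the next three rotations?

Dec 29 2012, Jan 2 2013, Jan 5 2013

Gaps: 3, 4, 3, 4, 3, 4 days — not constant, but cyclic with period 2.
The events fall on every Wednesday and Saturday.
Next Saturday: Dec 29 2012.
Next Wednesday: Jan 2 2013.
The following Saturday is Jan 5 2013.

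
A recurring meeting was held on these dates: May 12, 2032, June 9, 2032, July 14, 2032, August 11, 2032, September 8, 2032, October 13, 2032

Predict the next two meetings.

These are Wednesdays at 28- or 35-day spacing (28, 35, 28, 28, 35).
The pattern: 2nd Wednesday of the month.
November 2032 — 2nd Wednesday is November 10, 2032.
2nd Wednesday of December 2032: December 8, 2032.

November 10, 2032; December 8, 2032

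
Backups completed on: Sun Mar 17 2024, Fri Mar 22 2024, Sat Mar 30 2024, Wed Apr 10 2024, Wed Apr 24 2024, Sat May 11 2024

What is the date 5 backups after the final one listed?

Wed Sep 18 2024

Intervals are 5, 8, 11, 14, 17 days — an arithmetic progression with common difference 3.
Next gap: 20 days. Sat May 11 2024 + 20 days = Fri May 31 2024.
Next gap: 23 days. Fri May 31 2024 + 23 days = Sun Jun 23 2024.
Next gap: 26 days. Sun Jun 23 2024 + 26 days = Fri Jul 19 2024.
Next gap: 29 days. Fri Jul 19 2024 + 29 days = Sat Aug 17 2024.
Next gap: 32 days. Sat Aug 17 2024 + 32 days = Wed Sep 18 2024.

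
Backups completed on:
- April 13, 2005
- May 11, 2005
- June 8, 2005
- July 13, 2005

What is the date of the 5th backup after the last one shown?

December 14, 2005

Gaps: 28, 28, 35 days — a mix of 28 and 35. Every date is a Wednesday.
Each is the 2nd Wednesday of its month.
August 2005 — 2nd Wednesday is August 10, 2005.
2nd Wednesday of September 2005: September 14, 2005.
October 2005 — 2nd Wednesday is October 12, 2005.
November 2005 — 2nd Wednesday is November 9, 2005.
December 2005 — 2nd Wednesday is December 14, 2005.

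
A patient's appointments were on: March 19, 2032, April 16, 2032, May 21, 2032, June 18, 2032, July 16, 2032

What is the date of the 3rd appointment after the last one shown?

October 15, 2032

These are Fridays at 28- or 35-day spacing (28, 35, 28, 28).
The pattern: 3rd Friday of the month.
August 2032 — 3rd Friday is August 20, 2032.
3rd Friday of September 2032: September 17, 2032.
October 2032 — 3rd Friday is October 15, 2032.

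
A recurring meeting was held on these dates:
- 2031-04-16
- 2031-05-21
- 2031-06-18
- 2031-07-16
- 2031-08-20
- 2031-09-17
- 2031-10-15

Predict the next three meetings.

These are Wednesdays at 28- or 35-day spacing (35, 28, 28, 35, 28, 28).
The pattern: 3rd Wednesday of the month.
3rd Wednesday of November 2031: 2031-11-19.
3rd Wednesday of December 2031: 2031-12-17.
January 2032 — 3rd Wednesday is 2032-01-21.

2031-11-19, 2031-12-17, 2032-01-21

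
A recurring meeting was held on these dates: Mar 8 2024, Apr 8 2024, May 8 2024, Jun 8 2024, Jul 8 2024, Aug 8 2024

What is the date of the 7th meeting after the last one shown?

Gaps: 31, 30, 31, 30, 31 days — not constant. Every event is on the 8th of the month.
Pattern: the 8th of each month.
September 2024: Sep 8 2024.
Next: October 2024 → Oct 8 2024.
Next: November 2024 → Nov 8 2024.
December 2024: Dec 8 2024.
January 2025: Jan 8 2025.
February 2025: Feb 8 2025.
March 2025: Mar 8 2025.

Mar 8 2025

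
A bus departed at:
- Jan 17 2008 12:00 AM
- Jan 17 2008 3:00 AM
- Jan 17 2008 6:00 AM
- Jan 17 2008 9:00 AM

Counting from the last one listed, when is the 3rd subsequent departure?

The interval is a steady 3 hours (3, 3, 3).
Jan 17 2008 9:00 AM + 3 h = Jan 17 2008 12:00 PM.
Jan 17 2008 12:00 PM + 3 h = Jan 17 2008 3:00 PM.
Jan 17 2008 3:00 PM + 3 h = Jan 17 2008 6:00 PM.

Jan 17 2008 6:00 PM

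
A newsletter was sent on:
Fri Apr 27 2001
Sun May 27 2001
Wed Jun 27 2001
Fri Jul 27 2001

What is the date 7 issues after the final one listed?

Gaps: 30, 31, 30 days — not constant. Every event is on the 27th of the month.
Pattern: the 27th of each month.
August 2001: Mon Aug 27 2001.
September 2001: Thu Sep 27 2001.
Next: October 2001 → Sat Oct 27 2001.
November 2001: Tue Nov 27 2001.
December 2001: Thu Dec 27 2001.
Next: January 2002 → Sun Jan 27 2002.
February 2002: Wed Feb 27 2002.

Wed Feb 27 2002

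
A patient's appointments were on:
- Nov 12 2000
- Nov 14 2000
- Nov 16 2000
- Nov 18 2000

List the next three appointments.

Nov 20 2000, Nov 22 2000, Nov 24 2000

Gaps between consecutive events: 2, 2, 2 days — a constant 2-day interval.
Nov 18 2000 + 2 days = Nov 20 2000.
Nov 20 2000 + 2 days = Nov 22 2000.
Nov 22 2000 + 2 days = Nov 24 2000.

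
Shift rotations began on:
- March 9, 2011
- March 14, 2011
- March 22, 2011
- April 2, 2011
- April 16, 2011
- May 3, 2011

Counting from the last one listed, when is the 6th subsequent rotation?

October 15, 2011

Intervals are 5, 8, 11, 14, 17 days — an arithmetic progression with common difference 3.
Next gap: 20 days. May 3, 2011 + 20 days = May 23, 2011.
Next gap: 23 days. May 23, 2011 + 23 days = June 15, 2011.
Next gap: 26 days. June 15, 2011 + 26 days = July 11, 2011.
Next gap: 29 days. July 11, 2011 + 29 days = August 9, 2011.
Next gap: 32 days. August 9, 2011 + 32 days = September 10, 2011.
Next gap: 35 days. September 10, 2011 + 35 days = October 15, 2011.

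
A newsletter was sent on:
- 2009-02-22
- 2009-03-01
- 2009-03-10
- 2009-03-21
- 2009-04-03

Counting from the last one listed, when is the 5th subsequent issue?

2009-07-07

Gaps: 7, 9, 11, 13 days — each gap is 2 larger than the previous one.
Next gap: 15 days. 2009-04-03 + 15 days = 2009-04-18.
Next gap: 17 days. 2009-04-18 + 17 days = 2009-05-05.
Next gap: 19 days. 2009-05-05 + 19 days = 2009-05-24.
Next gap: 21 days. 2009-05-24 + 21 days = 2009-06-14.
Next gap: 23 days. 2009-06-14 + 23 days = 2009-07-07.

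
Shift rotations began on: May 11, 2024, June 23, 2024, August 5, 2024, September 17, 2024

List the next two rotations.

October 30, 2024; December 12, 2024

Gaps between consecutive events: 43, 43, 43 days — a constant 43-day interval.
September 17, 2024 + 43 days = October 30, 2024.
October 30, 2024 + 43 days = December 12, 2024.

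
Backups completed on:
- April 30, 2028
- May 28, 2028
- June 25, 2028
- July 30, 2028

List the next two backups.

August 27, 2028; September 24, 2028

All Sundays; the gaps (28, 28, 35) vary with month length.
This is the last Sunday of each month.
Last Sunday of August 2028: August 27, 2028.
September 2028 ends with Sunday September 24, 2028.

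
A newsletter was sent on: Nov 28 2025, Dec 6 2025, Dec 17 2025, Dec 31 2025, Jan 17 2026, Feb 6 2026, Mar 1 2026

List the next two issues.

Mar 27 2026, Apr 25 2026

The spacing grows by 3 each time: 8, 11, 14, 17, 20, 23 days.
Next gap: 26 days. Mar 1 2026 + 26 days = Mar 27 2026.
Next gap: 29 days. Mar 27 2026 + 29 days = Apr 25 2026.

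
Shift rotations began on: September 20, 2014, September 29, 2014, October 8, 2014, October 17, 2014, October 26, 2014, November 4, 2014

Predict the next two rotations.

Gaps between consecutive events: 9, 9, 9, 9, 9 days — a constant 9-day interval.
November 4, 2014 + 9 days = November 13, 2014.
November 13, 2014 + 9 days = November 22, 2014.

November 13, 2014; November 22, 2014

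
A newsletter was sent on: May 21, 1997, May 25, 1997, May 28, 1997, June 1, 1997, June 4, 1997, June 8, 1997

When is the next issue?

Gaps: 4, 3, 4, 3, 4 days — not constant, but cyclic with period 2.
The events fall on every Wednesday and Sunday.
Next Wednesday: June 11, 1997.

June 11, 1997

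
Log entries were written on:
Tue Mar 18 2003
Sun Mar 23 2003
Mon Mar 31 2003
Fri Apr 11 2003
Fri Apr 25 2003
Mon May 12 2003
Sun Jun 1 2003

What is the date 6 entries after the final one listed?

Mon Dec 1 2003

The spacing grows by 3 each time: 5, 8, 11, 14, 17, 20 days.
Next gap: 23 days. Sun Jun 1 2003 + 23 days = Tue Jun 24 2003.
Next gap: 26 days. Tue Jun 24 2003 + 26 days = Sun Jul 20 2003.
Next gap: 29 days. Sun Jul 20 2003 + 29 days = Mon Aug 18 2003.
Next gap: 32 days. Mon Aug 18 2003 + 32 days = Fri Sep 19 2003.
Next gap: 35 days. Fri Sep 19 2003 + 35 days = Fri Oct 24 2003.
Next gap: 38 days. Fri Oct 24 2003 + 38 days = Mon Dec 1 2003.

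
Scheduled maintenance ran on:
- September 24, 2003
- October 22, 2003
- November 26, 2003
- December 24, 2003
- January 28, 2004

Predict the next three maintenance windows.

February 25, 2004; March 24, 2004; April 28, 2004

These are Wednesdays at 28- or 35-day spacing (28, 35, 28, 35).
The pattern: 4th Wednesday of the month.
4th Wednesday of February 2004: February 25, 2004.
March 2004 — 4th Wednesday is March 24, 2004.
April 2004 — 4th Wednesday is April 28, 2004.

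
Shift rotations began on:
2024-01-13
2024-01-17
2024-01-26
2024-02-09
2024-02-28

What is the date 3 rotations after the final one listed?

2024-05-25

The spacing grows by 5 each time: 4, 9, 14, 19 days.
Next gap: 24 days. 2024-02-28 + 24 days = 2024-03-23.
Next gap: 29 days. 2024-03-23 + 29 days = 2024-04-21.
Next gap: 34 days. 2024-04-21 + 34 days = 2024-05-25.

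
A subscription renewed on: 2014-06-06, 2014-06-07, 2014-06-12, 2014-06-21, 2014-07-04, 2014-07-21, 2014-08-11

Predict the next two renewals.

2014-09-05, 2014-10-04

Intervals are 1, 5, 9, 13, 17, 21 days — an arithmetic progression with common difference 4.
Next gap: 25 days. 2014-08-11 + 25 days = 2014-09-05.
Next gap: 29 days. 2014-09-05 + 29 days = 2014-10-04.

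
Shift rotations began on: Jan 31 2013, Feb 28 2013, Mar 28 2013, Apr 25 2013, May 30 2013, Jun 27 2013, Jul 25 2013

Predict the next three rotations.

Aug 29 2013, Sep 26 2013, Oct 31 2013

Every date is a Thursday; gaps 28, 28, 28, 35, 28, 28 days.
Each is the last Thursday of its month (at least one falls on the 29th or later, ruling out '4th Thursday').
Last Thursday of August 2013: Aug 29 2013.
Last Thursday of September 2013: Sep 26 2013.
Last Thursday of October 2013: Oct 31 2013.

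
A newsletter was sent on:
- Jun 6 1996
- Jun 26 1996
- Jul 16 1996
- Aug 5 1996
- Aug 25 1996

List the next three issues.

Sep 14 1996, Oct 4 1996, Oct 24 1996

Gaps between consecutive events: 20, 20, 20, 20 days — a constant 20-day interval.
Aug 25 1996 + 20 days = Sep 14 1996.
Sep 14 1996 + 20 days = Oct 4 1996.
Oct 4 1996 + 20 days = Oct 24 1996.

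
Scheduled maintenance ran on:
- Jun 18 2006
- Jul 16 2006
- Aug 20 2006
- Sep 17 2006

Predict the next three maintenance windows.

All dates are Sundays, 28, 35, 28 days apart.
Specifically, the 3rd Sunday of each month.
October 2006 — 3rd Sunday is Oct 15 2006.
November 2006 — 3rd Sunday is Nov 19 2006.
December 2006 — 3rd Sunday is Dec 17 2006.

Oct 15 2006, Nov 19 2006, Dec 17 2006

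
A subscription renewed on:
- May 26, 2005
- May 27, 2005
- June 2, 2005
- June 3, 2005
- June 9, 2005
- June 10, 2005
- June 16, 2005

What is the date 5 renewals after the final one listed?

Gaps: 1, 6, 1, 6, 1, 6 days — not constant, but cyclic with period 2.
The events fall on every Thursday and Friday.
The following Friday is June 17, 2005.
The following Thursday is June 23, 2005.
The following Friday is June 24, 2005.
Next Thursday: June 30, 2005.
Next Friday: July 1, 2005.

July 1, 2005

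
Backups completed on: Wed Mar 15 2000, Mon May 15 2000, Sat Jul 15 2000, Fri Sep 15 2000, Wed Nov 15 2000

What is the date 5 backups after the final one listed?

The day-of-month is always 15 (61, 61, 62, 61 days between events).
So this recurs on the 15th of every 2 months.
Next: January 2001 → Mon Jan 15 2001.
Next: March 2001 → Thu Mar 15 2001.
May 2001: Tue May 15 2001.
July 2001: Sun Jul 15 2001.
Next: September 2001 → Sat Sep 15 2001.

Sat Sep 15 2001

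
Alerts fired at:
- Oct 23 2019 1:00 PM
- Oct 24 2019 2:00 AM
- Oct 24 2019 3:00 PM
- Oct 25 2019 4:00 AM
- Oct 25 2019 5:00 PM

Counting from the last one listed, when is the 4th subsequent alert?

Gaps: 13, 13, 13, 13 hours — each event is 13 hours after the previous one.
Oct 25 2019 5:00 PM + 13 h = Oct 26 2019 6:00 AM.
Oct 26 2019 6:00 AM + 13 h = Oct 26 2019 7:00 PM.
Oct 26 2019 7:00 PM + 13 h = Oct 27 2019 8:00 AM.
Oct 27 2019 8:00 AM + 13 h = Oct 27 2019 9:00 PM.

Oct 27 2019 9:00 PM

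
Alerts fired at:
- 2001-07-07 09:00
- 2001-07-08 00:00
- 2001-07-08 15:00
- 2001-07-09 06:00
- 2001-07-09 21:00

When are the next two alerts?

2001-07-10 12:00, 2001-07-11 03:00

Spacing: 15, 15, 15, 15 h — constant 15 h.
2001-07-09 21:00 + 15 h = 2001-07-10 12:00.
2001-07-10 12:00 + 15 h = 2001-07-11 03:00.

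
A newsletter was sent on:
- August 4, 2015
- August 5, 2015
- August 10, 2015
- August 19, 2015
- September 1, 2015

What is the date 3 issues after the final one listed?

The spacing grows by 4 each time: 1, 5, 9, 13 days.
Next gap: 17 days. September 1, 2015 + 17 days = September 18, 2015.
Next gap: 21 days. September 18, 2015 + 21 days = October 9, 2015.
Next gap: 25 days. October 9, 2015 + 25 days = November 3, 2015.

November 3, 2015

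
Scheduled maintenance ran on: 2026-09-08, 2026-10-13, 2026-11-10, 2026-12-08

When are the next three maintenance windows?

All dates are Tuesdays, 35, 28, 28 days apart.
Specifically, the 2nd Tuesday of each month.
January 2027 — 2nd Tuesday is 2027-01-12.
February 2027 — 2nd Tuesday is 2027-02-09.
2nd Tuesday of March 2027: 2027-03-09.

2027-01-12, 2027-02-09, 2027-03-09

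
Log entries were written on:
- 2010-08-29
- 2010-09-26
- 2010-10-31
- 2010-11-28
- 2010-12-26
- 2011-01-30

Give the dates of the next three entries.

2011-02-27, 2011-03-27, 2011-04-24

All Sundays; the gaps (28, 35, 28, 28, 35) vary with month length.
This is the last Sunday of each month.
Last Sunday of February 2011: 2011-02-27.
March 2011 ends with Sunday 2011-03-27.
Last Sunday of April 2011: 2011-04-24.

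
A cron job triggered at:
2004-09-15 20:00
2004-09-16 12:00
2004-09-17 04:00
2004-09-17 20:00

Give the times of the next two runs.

2004-09-18 12:00, 2004-09-19 04:00

The interval is a steady 16 hours (16, 16, 16).
2004-09-17 20:00 + 16 h = 2004-09-18 12:00.
2004-09-18 12:00 + 16 h = 2004-09-19 04:00.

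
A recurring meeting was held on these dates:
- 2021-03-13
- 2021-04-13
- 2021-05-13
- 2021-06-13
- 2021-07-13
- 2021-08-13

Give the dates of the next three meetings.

Gaps: 31, 30, 31, 30, 31 days — not constant. Every event is on the 13th of the month.
Pattern: the 13th of each month.
September 2021: 2021-09-13.
Next: October 2021 → 2021-10-13.
Next: November 2021 → 2021-11-13.

2021-09-13, 2021-10-13, 2021-11-13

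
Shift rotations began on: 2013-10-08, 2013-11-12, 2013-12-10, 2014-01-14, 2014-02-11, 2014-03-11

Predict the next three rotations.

2014-04-08, 2014-05-13, 2014-06-10

These are Tuesdays at 28- or 35-day spacing (35, 28, 35, 28, 28).
The pattern: 2nd Tuesday of the month.
April 2014 — 2nd Tuesday is 2014-04-08.
May 2014 — 2nd Tuesday is 2014-05-13.
June 2014 — 2nd Tuesday is 2014-06-10.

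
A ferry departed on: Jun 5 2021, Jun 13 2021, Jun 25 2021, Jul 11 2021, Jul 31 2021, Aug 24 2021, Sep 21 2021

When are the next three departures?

Oct 23 2021, Nov 28 2021, Jan 7 2022

Intervals are 8, 12, 16, 20, 24, 28 days — an arithmetic progression with common difference 4.
Next gap: 32 days. Sep 21 2021 + 32 days = Oct 23 2021.
Next gap: 36 days. Oct 23 2021 + 36 days = Nov 28 2021.
Next gap: 40 days. Nov 28 2021 + 40 days = Jan 7 2022.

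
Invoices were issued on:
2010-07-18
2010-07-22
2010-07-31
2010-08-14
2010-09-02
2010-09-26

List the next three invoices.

2010-10-25, 2010-11-28, 2011-01-06

Intervals are 4, 9, 14, 19, 24 days — an arithmetic progression with common difference 5.
Next gap: 29 days. 2010-09-26 + 29 days = 2010-10-25.
Next gap: 34 days. 2010-10-25 + 34 days = 2010-11-28.
Next gap: 39 days. 2010-11-28 + 39 days = 2011-01-06.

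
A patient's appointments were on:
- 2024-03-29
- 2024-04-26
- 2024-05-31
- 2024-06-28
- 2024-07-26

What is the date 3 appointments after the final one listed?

All Fridays; the gaps (28, 35, 28, 28) vary with month length.
This is the last Friday of each month.
Last Friday of August 2024: 2024-08-30.
Last Friday of September 2024: 2024-09-27.
October 2024 ends with Friday 2024-10-25.

2024-10-25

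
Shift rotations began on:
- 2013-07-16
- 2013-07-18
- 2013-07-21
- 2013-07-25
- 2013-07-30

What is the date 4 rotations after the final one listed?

Intervals are 2, 3, 4, 5 days — an arithmetic progression with common difference 1.
Next gap: 6 days. 2013-07-30 + 6 days = 2013-08-05.
Next gap: 7 days. 2013-08-05 + 7 days = 2013-08-12.
Next gap: 8 days. 2013-08-12 + 8 days = 2013-08-20.
Next gap: 9 days. 2013-08-20 + 9 days = 2013-08-29.

2013-08-29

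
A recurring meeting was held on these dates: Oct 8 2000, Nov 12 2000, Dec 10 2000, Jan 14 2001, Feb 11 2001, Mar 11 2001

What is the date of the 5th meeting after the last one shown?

Aug 12 2001

All dates are Sundays, 35, 28, 35, 28, 28 days apart.
Specifically, the 2nd Sunday of each month.
2nd Sunday of April 2001: Apr 8 2001.
2nd Sunday of May 2001: May 13 2001.
June 2001 — 2nd Sunday is Jun 10 2001.
July 2001 — 2nd Sunday is Jul 8 2001.
August 2001 — 2nd Sunday is Aug 12 2001.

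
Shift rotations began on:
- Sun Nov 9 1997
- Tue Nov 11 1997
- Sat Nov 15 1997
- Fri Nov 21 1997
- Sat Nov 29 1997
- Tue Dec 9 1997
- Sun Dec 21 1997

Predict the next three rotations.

Gaps: 2, 4, 6, 8, 10, 12 days — each gap is 2 larger than the previous one.
Next gap: 14 days. Sun Dec 21 1997 + 14 days = Sun Jan 4 1998.
Next gap: 16 days. Sun Jan 4 1998 + 16 days = Tue Jan 20 1998.
Next gap: 18 days. Tue Jan 20 1998 + 18 days = Sat Feb 7 1998.

Sun Jan 4 1998, Tue Jan 20 1998, Sat Feb 7 1998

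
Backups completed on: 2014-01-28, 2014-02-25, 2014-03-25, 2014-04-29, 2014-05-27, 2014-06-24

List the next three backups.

These are Tuesdays with 28, 28, 35, 28, 28-day gaps.
Each is the final Tuesday of its month — 2014-04-29 is past the 28th, so '4th Tuesday' doesn't fit.
Last Tuesday of July 2014: 2014-07-29.
August 2014 ends with Tuesday 2014-08-26.
Last Tuesday of September 2014: 2014-09-30.

2014-07-29, 2014-08-26, 2014-09-30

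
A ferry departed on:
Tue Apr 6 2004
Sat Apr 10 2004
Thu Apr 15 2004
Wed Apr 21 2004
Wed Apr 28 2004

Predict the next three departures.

The spacing grows by 1 each time: 4, 5, 6, 7 days.
Next gap: 8 days. Wed Apr 28 2004 + 8 days = Thu May 6 2004.
Next gap: 9 days. Thu May 6 2004 + 9 days = Sat May 15 2004.
Next gap: 10 days. Sat May 15 2004 + 10 days = Tue May 25 2004.

Thu May 6 2004, Sat May 15 2004, Tue May 25 2004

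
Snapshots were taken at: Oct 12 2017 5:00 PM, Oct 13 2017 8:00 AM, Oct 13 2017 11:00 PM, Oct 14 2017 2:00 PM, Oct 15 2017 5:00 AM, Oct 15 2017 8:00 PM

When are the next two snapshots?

Oct 16 2017 11:00 AM, Oct 17 2017 2:00 AM

Spacing: 15, 15, 15, 15, 15 h — constant 15 h.
Oct 15 2017 8:00 PM + 15 h = Oct 16 2017 11:00 AM.
Oct 16 2017 11:00 AM + 15 h = Oct 17 2017 2:00 AM.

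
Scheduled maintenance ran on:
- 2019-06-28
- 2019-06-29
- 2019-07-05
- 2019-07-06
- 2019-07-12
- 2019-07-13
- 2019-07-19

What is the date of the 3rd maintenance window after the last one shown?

Every event lands on a Friday or Saturday (gaps cycle 1, 6, 1, 6, 1, 6).
So the schedule is: every Friday and Saturday.
Next Saturday: 2019-07-20.
Next Friday: 2019-07-26.
Next Saturday: 2019-07-27.

2019-07-27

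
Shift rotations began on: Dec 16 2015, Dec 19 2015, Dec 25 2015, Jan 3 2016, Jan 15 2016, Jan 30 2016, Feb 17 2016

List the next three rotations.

The spacing grows by 3 each time: 3, 6, 9, 12, 15, 18 days.
Next gap: 21 days. Feb 17 2016 + 21 days = Mar 9 2016.
Next gap: 24 days. Mar 9 2016 + 24 days = Apr 2 2016.
Next gap: 27 days. Apr 2 2016 + 27 days = Apr 29 2016.

Mar 9 2016, Apr 2 2016, Apr 29 2016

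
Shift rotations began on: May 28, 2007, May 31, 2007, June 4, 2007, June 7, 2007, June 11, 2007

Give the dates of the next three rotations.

June 14, 2007; June 18, 2007; June 21, 2007

Every event lands on a Monday or Thursday (gaps cycle 3, 4, 3, 4).
So the schedule is: every Monday and Thursday.
Next Thursday: June 14, 2007.
Next Monday: June 18, 2007.
Next Thursday: June 21, 2007.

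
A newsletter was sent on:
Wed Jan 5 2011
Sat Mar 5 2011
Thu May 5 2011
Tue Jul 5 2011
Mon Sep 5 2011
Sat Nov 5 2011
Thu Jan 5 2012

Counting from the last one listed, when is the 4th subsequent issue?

Wed Sep 5 2012

The day-of-month is always 5 (59, 61, 61, 62, 61, 61 days between events).
So this recurs on the 5th of every 2 months.
March 2012: Mon Mar 5 2012.
Next: May 2012 → Sat May 5 2012.
July 2012: Thu Jul 5 2012.
Next: September 2012 → Wed Sep 5 2012.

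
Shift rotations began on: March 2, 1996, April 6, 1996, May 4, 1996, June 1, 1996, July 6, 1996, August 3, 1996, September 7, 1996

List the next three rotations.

All dates are Saturdays, 35, 28, 28, 35, 28, 35 days apart.
Specifically, the 1st Saturday of each month.
1st Saturday of October 1996: October 5, 1996.
1st Saturday of November 1996: November 2, 1996.
1st Saturday of December 1996: December 7, 1996.

October 5, 1996; November 2, 1996; December 7, 1996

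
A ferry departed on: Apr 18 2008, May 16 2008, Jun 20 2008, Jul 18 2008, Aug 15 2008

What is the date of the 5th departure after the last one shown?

Gaps: 28, 35, 28, 28 days — a mix of 28 and 35. Every date is a Friday.
Each is the 3rd Friday of its month.
September 2008 — 3rd Friday is Sep 19 2008.
October 2008 — 3rd Friday is Oct 17 2008.
3rd Friday of November 2008: Nov 21 2008.
December 2008 — 3rd Friday is Dec 19 2008.
January 2009 — 3rd Friday is Jan 16 2009.

Jan 16 2009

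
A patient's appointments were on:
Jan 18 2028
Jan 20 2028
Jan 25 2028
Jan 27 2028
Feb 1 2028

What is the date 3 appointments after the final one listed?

Feb 10 2028

The gap pattern 2, 5, 2, 5 repeats every 2 events.
These are the Tuesdays and Thursdays of each week.
Next Thursday: Feb 3 2028.
The following Tuesday is Feb 8 2028.
The following Thursday is Feb 10 2028.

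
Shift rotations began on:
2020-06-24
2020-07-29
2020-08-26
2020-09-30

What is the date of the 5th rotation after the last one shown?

Every date is a Wednesday; gaps 35, 28, 35 days.
Each is the last Wednesday of its month (at least one falls on the 29th or later, ruling out '4th Wednesday').
October 2020 ends with Wednesday 2020-10-28.
November 2020 ends with Wednesday 2020-11-25.
Last Wednesday of December 2020: 2020-12-30.
January 2021 ends with Wednesday 2021-01-27.
February 2021 ends with Wednesday 2021-02-24.

2021-02-24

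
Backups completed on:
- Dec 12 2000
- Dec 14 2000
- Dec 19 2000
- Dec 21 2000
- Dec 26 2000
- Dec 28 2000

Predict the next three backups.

Gaps: 2, 5, 2, 5, 2 days — not constant, but cyclic with period 2.
The events fall on every Tuesday and Thursday.
The following Tuesday is Jan 2 2001.
The following Thursday is Jan 4 2001.
Next Tuesday: Jan 9 2001.

Jan 2 2001, Jan 4 2001, Jan 9 2001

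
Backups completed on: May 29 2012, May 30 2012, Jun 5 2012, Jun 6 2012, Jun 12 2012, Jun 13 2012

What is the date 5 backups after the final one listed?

Jul 3 2012

Every event lands on a Tuesday or Wednesday (gaps cycle 1, 6, 1, 6, 1).
So the schedule is: every Tuesday and Wednesday.
Next Tuesday: Jun 19 2012.
The following Wednesday is Jun 20 2012.
The following Tuesday is Jun 26 2012.
Next Wednesday: Jun 27 2012.
Next Tuesday: Jul 3 2012.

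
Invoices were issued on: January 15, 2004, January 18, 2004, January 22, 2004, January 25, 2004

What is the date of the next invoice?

January 29, 2004

The gap pattern 3, 4, 3 repeats every 2 events.
These are the Thursdays and Sundays of each week.
The following Thursday is January 29, 2004.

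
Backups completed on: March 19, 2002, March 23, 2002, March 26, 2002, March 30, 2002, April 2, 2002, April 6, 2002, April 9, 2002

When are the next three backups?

April 13, 2002; April 16, 2002; April 20, 2002

The gap pattern 4, 3, 4, 3, 4, 3 repeats every 2 events.
These are the Tuesdays and Saturdays of each week.
The following Saturday is April 13, 2002.
Next Tuesday: April 16, 2002.
Next Saturday: April 20, 2002.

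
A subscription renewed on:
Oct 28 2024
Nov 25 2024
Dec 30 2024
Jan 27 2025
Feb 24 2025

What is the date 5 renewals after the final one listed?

These are Mondays with 28, 35, 28, 28-day gaps.
Each is the final Monday of its month — Dec 30 2024 is past the 28th, so '4th Monday' doesn't fit.
Last Monday of March 2025: Mar 31 2025.
Last Monday of April 2025: Apr 28 2025.
May 2025 ends with Monday May 26 2025.
June 2025 ends with Monday Jun 30 2025.
Last Monday of July 2025: Jul 28 2025.

Jul 28 2025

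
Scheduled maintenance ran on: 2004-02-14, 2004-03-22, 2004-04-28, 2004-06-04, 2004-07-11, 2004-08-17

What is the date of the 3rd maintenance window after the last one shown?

Gaps between consecutive events: 37, 37, 37, 37, 37 days — a constant 37-day interval.
2004-08-17 + 37 days = 2004-09-23.
2004-09-23 + 37 days = 2004-10-30.
2004-10-30 + 37 days = 2004-12-06.

2004-12-06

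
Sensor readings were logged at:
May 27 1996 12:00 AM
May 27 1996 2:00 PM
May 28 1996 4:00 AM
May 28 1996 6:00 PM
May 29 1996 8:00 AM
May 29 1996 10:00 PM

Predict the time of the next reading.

May 30 1996 12:00 PM

Spacing: 14, 14, 14, 14, 14 h — constant 14 h.
May 29 1996 10:00 PM + 14 h = May 30 1996 12:00 PM.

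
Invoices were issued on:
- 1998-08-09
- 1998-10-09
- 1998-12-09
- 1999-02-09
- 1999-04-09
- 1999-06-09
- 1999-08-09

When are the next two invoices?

The day-of-month is always 9 (61, 61, 62, 59, 61, 61 days between events).
So this recurs on the 9th of every 2 months.
Next: October 1999 → 1999-10-09.
Next: December 1999 → 1999-12-09.

1999-10-09, 1999-12-09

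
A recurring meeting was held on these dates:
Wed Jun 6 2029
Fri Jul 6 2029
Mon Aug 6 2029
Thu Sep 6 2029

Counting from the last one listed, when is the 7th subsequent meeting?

Sat Apr 6 2030

Each date is the 6th; the gaps (30, 31, 31) track the month lengths.
The rule is the 6th of each month.
Next: October 2029 → Sat Oct 6 2029.
November 2029: Tue Nov 6 2029.
Next: December 2029 → Thu Dec 6 2029.
Next: January 2030 → Sun Jan 6 2030.
Next: February 2030 → Wed Feb 6 2030.
Next: March 2030 → Wed Mar 6 2030.
April 2030: Sat Apr 6 2030.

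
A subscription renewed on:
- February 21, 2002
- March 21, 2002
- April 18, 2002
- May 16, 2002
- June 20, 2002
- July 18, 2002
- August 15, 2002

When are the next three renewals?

These are Thursdays at 28- or 35-day spacing (28, 28, 28, 35, 28, 28).
The pattern: 3rd Thursday of the month.
3rd Thursday of September 2002: September 19, 2002.
October 2002 — 3rd Thursday is October 17, 2002.
November 2002 — 3rd Thursday is November 21, 2002.

September 19, 2002; October 17, 2002; November 21, 2002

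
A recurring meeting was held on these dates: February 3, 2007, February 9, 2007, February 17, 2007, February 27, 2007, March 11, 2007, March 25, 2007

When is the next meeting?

April 10, 2007

Intervals are 6, 8, 10, 12, 14 days — an arithmetic progression with common difference 2.
Next gap: 16 days. March 25, 2007 + 16 days = April 10, 2007.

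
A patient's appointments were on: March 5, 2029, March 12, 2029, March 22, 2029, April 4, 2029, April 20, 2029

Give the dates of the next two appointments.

Gaps: 7, 10, 13, 16 days — each gap is 3 larger than the previous one.
Next gap: 19 days. April 20, 2029 + 19 days = May 9, 2029.
Next gap: 22 days. May 9, 2029 + 22 days = May 31, 2029.

May 9, 2029; May 31, 2029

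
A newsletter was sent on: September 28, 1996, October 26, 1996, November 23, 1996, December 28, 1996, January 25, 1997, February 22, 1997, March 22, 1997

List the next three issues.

April 26, 1997; May 24, 1997; June 28, 1997

Gaps: 28, 28, 35, 28, 28, 28 days — a mix of 28 and 35. Every date is a Saturday.
Each is the 4th Saturday of its month.
April 1997 — 4th Saturday is April 26, 1997.
May 1997 — 4th Saturday is May 24, 1997.
4th Saturday of June 1997: June 28, 1997.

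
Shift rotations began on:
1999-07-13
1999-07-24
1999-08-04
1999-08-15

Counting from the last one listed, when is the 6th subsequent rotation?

Every event comes 11 days after the last (11, 11, 11).
1999-08-15 + 11 days = 1999-08-26.
1999-08-26 + 11 days = 1999-09-06.
1999-09-06 + 11 days = 1999-09-17.
1999-09-17 + 11 days = 1999-09-28.
1999-09-28 + 11 days = 1999-10-09.
1999-10-09 + 11 days = 1999-10-20.

1999-10-20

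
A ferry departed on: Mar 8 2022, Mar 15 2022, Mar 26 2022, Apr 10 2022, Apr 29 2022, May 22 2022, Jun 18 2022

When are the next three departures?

Jul 19 2022, Aug 23 2022, Oct 1 2022

The spacing grows by 4 each time: 7, 11, 15, 19, 23, 27 days.
Next gap: 31 days. Jun 18 2022 + 31 days = Jul 19 2022.
Next gap: 35 days. Jul 19 2022 + 35 days = Aug 23 2022.
Next gap: 39 days. Aug 23 2022 + 39 days = Oct 1 2022.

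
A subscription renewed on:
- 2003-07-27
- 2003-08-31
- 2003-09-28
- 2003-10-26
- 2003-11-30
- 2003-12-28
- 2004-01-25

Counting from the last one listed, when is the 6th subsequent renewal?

2004-07-25

All Sundays; the gaps (35, 28, 28, 35, 28, 28) vary with month length.
This is the last Sunday of each month.
February 2004 ends with Sunday 2004-02-29.
Last Sunday of March 2004: 2004-03-28.
Last Sunday of April 2004: 2004-04-25.
Last Sunday of May 2004: 2004-05-30.
Last Sunday of June 2004: 2004-06-27.
Last Sunday of July 2004: 2004-07-25.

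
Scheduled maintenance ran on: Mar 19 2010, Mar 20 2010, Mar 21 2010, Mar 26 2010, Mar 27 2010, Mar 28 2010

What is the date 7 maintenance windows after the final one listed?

Gaps: 1, 1, 5, 1, 1 days — not constant, but cyclic with period 3.
The events fall on every Friday, Saturday and Sunday.
The following Friday is Apr 2 2010.
Next Saturday: Apr 3 2010.
The following Sunday is Apr 4 2010.
The following Friday is Apr 9 2010.
Next Saturday: Apr 10 2010.
The following Sunday is Apr 11 2010.
The following Friday is Apr 16 2010.

Apr 16 2010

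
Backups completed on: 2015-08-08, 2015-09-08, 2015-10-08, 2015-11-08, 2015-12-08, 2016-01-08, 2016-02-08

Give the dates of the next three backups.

2016-03-08, 2016-04-08, 2016-05-08

Gaps: 31, 30, 31, 30, 31, 31 days — not constant. Every event is on the 8th of the month.
Pattern: the 8th of each month.
Next: March 2016 → 2016-03-08.
April 2016: 2016-04-08.
May 2016: 2016-05-08.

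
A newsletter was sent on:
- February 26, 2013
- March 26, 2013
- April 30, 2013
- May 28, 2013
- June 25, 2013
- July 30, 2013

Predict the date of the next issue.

August 27, 2013

These are Tuesdays with 28, 35, 28, 28, 35-day gaps.
Each is the final Tuesday of its month — April 30, 2013 is past the 28th, so '4th Tuesday' doesn't fit.
Last Tuesday of August 2013: August 27, 2013.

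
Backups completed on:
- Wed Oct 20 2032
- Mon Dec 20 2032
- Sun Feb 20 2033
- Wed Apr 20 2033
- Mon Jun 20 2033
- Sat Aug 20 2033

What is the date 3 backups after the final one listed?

Mon Feb 20 2034

Each date is the 20th; the gaps (61, 62, 59, 61, 61) track the month lengths.
The rule is the 20th of every 2 months.
Next: October 2033 → Thu Oct 20 2033.
Next: December 2033 → Tue Dec 20 2033.
Next: February 2034 → Mon Feb 20 2034.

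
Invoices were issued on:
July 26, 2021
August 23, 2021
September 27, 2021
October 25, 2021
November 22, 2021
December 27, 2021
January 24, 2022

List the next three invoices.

February 28, 2022; March 28, 2022; April 25, 2022

These are Mondays at 28- or 35-day spacing (28, 35, 28, 28, 35, 28).
The pattern: 4th Monday of the month.
4th Monday of February 2022: February 28, 2022.
4th Monday of March 2022: March 28, 2022.
April 2022 — 4th Monday is April 25, 2022.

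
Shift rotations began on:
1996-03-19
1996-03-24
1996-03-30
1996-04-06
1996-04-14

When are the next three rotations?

Intervals are 5, 6, 7, 8 days — an arithmetic progression with common difference 1.
Next gap: 9 days. 1996-04-14 + 9 days = 1996-04-23.
Next gap: 10 days. 1996-04-23 + 10 days = 1996-05-03.
Next gap: 11 days. 1996-05-03 + 11 days = 1996-05-14.

1996-04-23, 1996-05-03, 1996-05-14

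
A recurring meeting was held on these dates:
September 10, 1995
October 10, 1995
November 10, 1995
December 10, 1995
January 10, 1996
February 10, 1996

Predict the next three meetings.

March 10, 1996; April 10, 1996; May 10, 1996

Gaps: 30, 31, 30, 31, 31 days — not constant. Every event is on the 10th of the month.
Pattern: the 10th of each month.
March 1996: March 10, 1996.
Next: April 1996 → April 10, 1996.
May 1996: May 10, 1996.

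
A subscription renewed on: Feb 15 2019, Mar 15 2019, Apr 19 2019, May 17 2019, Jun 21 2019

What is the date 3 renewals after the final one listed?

Sep 20 2019

These are Fridays at 28- or 35-day spacing (28, 35, 28, 35).
The pattern: 3rd Friday of the month.
3rd Friday of July 2019: Jul 19 2019.
August 2019 — 3rd Friday is Aug 16 2019.
3rd Friday of September 2019: Sep 20 2019.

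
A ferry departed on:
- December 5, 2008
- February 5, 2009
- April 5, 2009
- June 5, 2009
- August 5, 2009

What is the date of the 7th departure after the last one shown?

October 5, 2010

Gaps: 62, 59, 61, 61 days — not constant. Every event is on the 5th of the month.
Pattern: the 5th of every 2 months.
Next: October 2009 → October 5, 2009.
December 2009: December 5, 2009.
Next: February 2010 → February 5, 2010.
April 2010: April 5, 2010.
June 2010: June 5, 2010.
Next: August 2010 → August 5, 2010.
October 2010: October 5, 2010.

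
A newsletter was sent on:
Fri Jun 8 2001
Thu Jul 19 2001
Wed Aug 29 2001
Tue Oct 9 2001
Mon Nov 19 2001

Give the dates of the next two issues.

Sun Dec 30 2001, Sat Feb 9 2002

The spacing is 41, 41, 41, 41 days — always 41 days.
Mon Nov 19 2001 + 41 days = Sun Dec 30 2001.
Sun Dec 30 2001 + 41 days = Sat Feb 9 2002.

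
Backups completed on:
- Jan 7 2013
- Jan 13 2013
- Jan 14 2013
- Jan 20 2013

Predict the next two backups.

Gaps: 6, 1, 6 days — not constant, but cyclic with period 2.
The events fall on every Monday and Sunday.
The following Monday is Jan 21 2013.
The following Sunday is Jan 27 2013.

Jan 21 2013, Jan 27 2013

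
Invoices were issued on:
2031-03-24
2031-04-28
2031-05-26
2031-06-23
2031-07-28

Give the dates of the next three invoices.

2031-08-25, 2031-09-22, 2031-10-27

These are Mondays at 28- or 35-day spacing (35, 28, 28, 35).
The pattern: 4th Monday of the month.
4th Monday of August 2031: 2031-08-25.
September 2031 — 4th Monday is 2031-09-22.
4th Monday of October 2031: 2031-10-27.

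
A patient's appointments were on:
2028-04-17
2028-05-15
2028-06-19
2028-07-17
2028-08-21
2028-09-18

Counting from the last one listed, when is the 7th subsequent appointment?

2029-04-16

These are Mondays at 28- or 35-day spacing (28, 35, 28, 35, 28).
The pattern: 3rd Monday of the month.
3rd Monday of October 2028: 2028-10-16.
3rd Monday of November 2028: 2028-11-20.
3rd Monday of December 2028: 2028-12-18.
January 2029 — 3rd Monday is 2029-01-15.
3rd Monday of February 2029: 2029-02-19.
March 2029 — 3rd Monday is 2029-03-19.
April 2029 — 3rd Monday is 2029-04-16.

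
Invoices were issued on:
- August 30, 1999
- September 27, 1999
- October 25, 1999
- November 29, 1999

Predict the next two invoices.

December 27, 1999; January 31, 2000

These are Mondays with 28, 28, 35-day gaps.
Each is the final Monday of its month — August 30, 1999 is past the 28th, so '4th Monday' doesn't fit.
Last Monday of December 1999: December 27, 1999.
January 2000 ends with Monday January 31, 2000.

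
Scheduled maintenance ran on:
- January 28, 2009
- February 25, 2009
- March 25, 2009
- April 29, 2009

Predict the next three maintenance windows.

May 27, 2009; June 24, 2009; July 29, 2009

All Wednesdays; the gaps (28, 28, 35) vary with month length.
This is the last Wednesday of each month.
May 2009 ends with Wednesday May 27, 2009.
June 2009 ends with Wednesday June 24, 2009.
Last Wednesday of July 2009: July 29, 2009.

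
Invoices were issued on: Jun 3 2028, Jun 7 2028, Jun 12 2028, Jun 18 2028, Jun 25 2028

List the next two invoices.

Gaps: 4, 5, 6, 7 days — each gap is 1 larger than the previous one.
Next gap: 8 days. Jun 25 2028 + 8 days = Jul 3 2028.
Next gap: 9 days. Jul 3 2028 + 9 days = Jul 12 2028.

Jul 3 2028, Jul 12 2028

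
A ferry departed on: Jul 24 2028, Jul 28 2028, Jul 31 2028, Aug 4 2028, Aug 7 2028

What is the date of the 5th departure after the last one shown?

Aug 25 2028

Every event lands on a Monday or Friday (gaps cycle 4, 3, 4, 3).
So the schedule is: every Monday and Friday.
The following Friday is Aug 11 2028.
Next Monday: Aug 14 2028.
The following Friday is Aug 18 2028.
Next Monday: Aug 21 2028.
Next Friday: Aug 25 2028.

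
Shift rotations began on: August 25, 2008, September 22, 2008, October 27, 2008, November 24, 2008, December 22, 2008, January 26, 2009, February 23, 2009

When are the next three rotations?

March 23, 2009; April 27, 2009; May 25, 2009

Gaps: 28, 35, 28, 28, 35, 28 days — a mix of 28 and 35. Every date is a Monday.
Each is the 4th Monday of its month.
March 2009 — 4th Monday is March 23, 2009.
4th Monday of April 2009: April 27, 2009.
May 2009 — 4th Monday is May 25, 2009.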